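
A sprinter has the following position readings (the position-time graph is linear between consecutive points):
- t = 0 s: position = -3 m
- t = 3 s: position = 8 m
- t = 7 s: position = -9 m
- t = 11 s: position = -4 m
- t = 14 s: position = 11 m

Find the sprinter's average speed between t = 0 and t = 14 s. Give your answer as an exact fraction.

Average speed = (total path length)/(elapsed time); on a piecewise-linear x-t graph the path length is Σ|Δx|.
0–3 s: |Δx| = |8 − -3| = 11 m
3–7 s: |Δx| = |-9 − 8| = 17 m
7–11 s: |Δx| = |-4 − -9| = 5 m
11–14 s: |Δx| = |11 − -4| = 15 m
Total path = 48 m; average speed = 48/14 = 24/7 m/s.

24/7 m/s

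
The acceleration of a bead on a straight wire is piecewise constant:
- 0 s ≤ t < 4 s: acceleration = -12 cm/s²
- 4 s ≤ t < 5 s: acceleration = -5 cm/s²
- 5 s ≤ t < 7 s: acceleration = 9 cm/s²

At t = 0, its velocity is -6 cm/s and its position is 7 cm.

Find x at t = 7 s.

-269.5 cm

On each constant-a segment, Δv = aΔt and Δx = v₀Δt + ½aΔt²; chain segment to segment.
0–4 s: v starts -6 cm/s; Δx = -6·4 + ½·-12·4² = -120 cm; v ends -54 cm/s.
4–5 s: v starts -54 cm/s; Δx = -54·1 + ½·-5·1² = -56.5 cm; v ends -59 cm/s.
5–7 s: v starts -59 cm/s; Δx = -59·2 + ½·9·2² = -100 cm; v ends -41 cm/s.
x(7) = 7 + Σ Δx = -269.5 cm.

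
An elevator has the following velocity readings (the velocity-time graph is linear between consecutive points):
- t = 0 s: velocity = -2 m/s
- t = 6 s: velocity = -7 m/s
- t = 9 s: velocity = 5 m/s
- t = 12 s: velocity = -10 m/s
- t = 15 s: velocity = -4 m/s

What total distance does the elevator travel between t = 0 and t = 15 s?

69.75 m

Total distance travelled is ∫|v| dt — sum the magnitudes of each area piece.
0–6 s: |½(-2 + -7)(6)| = 27 m
6–9 s: v = 0 at t = 7.75 s; triangle areas 6.125 + 3.125 = 9.25 m
9–12 s: v = 0 at t = 10 s; triangle areas 2.5 + 10 = 12.5 m
12–15 s: |½(-10 + -4)(3)| = 21 m
Total distance = 69.75 m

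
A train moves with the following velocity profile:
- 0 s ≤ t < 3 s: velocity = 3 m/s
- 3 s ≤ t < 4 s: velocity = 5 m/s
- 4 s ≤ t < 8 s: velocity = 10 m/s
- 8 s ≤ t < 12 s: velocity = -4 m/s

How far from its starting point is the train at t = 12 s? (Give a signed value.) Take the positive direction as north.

38 m

Displacement is the signed area under the v-t curve.
0–3 s: 3 × 3 = 9 m
3–4 s: 5 × 1 = 5 m
4–8 s: 10 × 4 = 40 m
8–12 s: -4 × 4 = -16 m
Net displacement = 38 m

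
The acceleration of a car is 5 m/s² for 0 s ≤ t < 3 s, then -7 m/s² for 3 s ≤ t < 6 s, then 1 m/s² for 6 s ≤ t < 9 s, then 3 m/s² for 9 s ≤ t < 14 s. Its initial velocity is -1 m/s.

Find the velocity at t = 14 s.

Δv equals the area under the a-t graph; then v = v₀ + Δv.
0–3 s: 5 × 3 = 15 m/s
3–6 s: -7 × 3 = -21 m/s
6–9 s: 1 × 3 = 3 m/s
9–14 s: 3 × 5 = 15 m/s
Δv = 12 m/s, so v(14) = -1 + (12) = 11 m/s.

11 m/s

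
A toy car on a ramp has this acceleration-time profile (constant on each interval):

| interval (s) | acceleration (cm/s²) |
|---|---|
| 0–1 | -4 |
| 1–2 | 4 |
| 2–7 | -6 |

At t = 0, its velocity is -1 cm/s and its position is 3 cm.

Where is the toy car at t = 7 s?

-83 cm

On each constant-a segment, Δv = aΔt and Δx = v₀Δt + ½aΔt²; chain segment to segment.
0–1 s: v starts -1 cm/s; Δx = -1·1 + ½·-4·1² = -3 cm; v ends -5 cm/s.
1–2 s: v starts -5 cm/s; Δx = -5·1 + ½·4·1² = -3 cm; v ends -1 cm/s.
2–7 s: v starts -1 cm/s; Δx = -1·5 + ½·-6·5² = -80 cm; v ends -31 cm/s.
x(7) = 3 + Σ Δx = -83 cm.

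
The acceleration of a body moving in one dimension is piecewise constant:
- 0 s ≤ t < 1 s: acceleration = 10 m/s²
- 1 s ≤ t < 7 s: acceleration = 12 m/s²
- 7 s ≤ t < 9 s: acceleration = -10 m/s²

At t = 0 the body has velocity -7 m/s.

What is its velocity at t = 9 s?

Δv equals the area under the a-t graph; then v = v₀ + Δv.
0–1 s: 10 × 1 = 10 m/s
1–7 s: 12 × 6 = 72 m/s
7–9 s: -10 × 2 = -20 m/s
Δv = 62 m/s, so v(9) = -7 + (62) = 55 m/s.

55 m/s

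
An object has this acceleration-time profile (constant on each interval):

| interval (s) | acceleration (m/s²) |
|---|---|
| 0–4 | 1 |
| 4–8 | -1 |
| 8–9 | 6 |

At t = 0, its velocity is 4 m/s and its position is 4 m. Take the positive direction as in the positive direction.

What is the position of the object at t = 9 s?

On each constant-a segment, Δv = aΔt and Δx = v₀Δt + ½aΔt²; chain segment to segment.
0–4 s: v starts 4 m/s; Δx = 4·4 + ½·1·4² = 24 m; v ends 8 m/s.
4–8 s: v starts 8 m/s; Δx = 8·4 + ½·-1·4² = 24 m; v ends 4 m/s.
8–9 s: v starts 4 m/s; Δx = 4·1 + ½·6·1² = 7 m; v ends 10 m/s.
x(9) = 4 + Σ Δx = 59 m.

59 m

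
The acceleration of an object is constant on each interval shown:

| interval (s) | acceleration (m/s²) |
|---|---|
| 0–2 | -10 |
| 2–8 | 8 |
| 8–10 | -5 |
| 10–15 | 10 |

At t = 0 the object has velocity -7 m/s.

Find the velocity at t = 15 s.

61 m/s

Δv equals the area under the a-t graph; then v = v₀ + Δv.
0–2 s: -10 × 2 = -20 m/s
2–8 s: 8 × 6 = 48 m/s
8–10 s: -5 × 2 = -10 m/s
10–15 s: 10 × 5 = 50 m/s
Δv = 68 m/s, so v(15) = -7 + (68) = 61 m/s.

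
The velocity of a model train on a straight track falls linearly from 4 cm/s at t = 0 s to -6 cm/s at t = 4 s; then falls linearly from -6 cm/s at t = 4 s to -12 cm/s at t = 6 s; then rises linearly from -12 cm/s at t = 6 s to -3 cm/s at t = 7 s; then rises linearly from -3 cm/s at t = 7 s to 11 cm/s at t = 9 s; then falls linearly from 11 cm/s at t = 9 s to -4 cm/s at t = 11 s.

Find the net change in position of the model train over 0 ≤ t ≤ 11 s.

Displacement is the signed area under the v-t curve.
0–4 s: ½(4 + -6)(4) = -4 cm
4–6 s: ½(-6 + -12)(2) = -18 cm
6–7 s: ½(-12 + -3)(1) = -7.5 cm
7–9 s: ½(-3 + 11)(2) = 8 cm
9–11 s: ½(11 + -4)(2) = 7 cm
Net displacement = -14.5 cm

-14.5 cm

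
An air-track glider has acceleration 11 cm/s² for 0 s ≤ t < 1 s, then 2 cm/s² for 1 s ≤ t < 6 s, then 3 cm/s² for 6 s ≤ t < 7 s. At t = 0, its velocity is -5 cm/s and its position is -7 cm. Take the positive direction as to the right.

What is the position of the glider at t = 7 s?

On each constant-a segment, Δv = aΔt and Δx = v₀Δt + ½aΔt²; chain segment to segment.
0–1 s: v starts -5 cm/s; Δx = -5·1 + ½·11·1² = 0.5 cm; v ends 6 cm/s.
1–6 s: v starts 6 cm/s; Δx = 6·5 + ½·2·5² = 55 cm; v ends 16 cm/s.
6–7 s: v starts 16 cm/s; Δx = 16·1 + ½·3·1² = 17.5 cm; v ends 19 cm/s.
x(7) = -7 + Σ Δx = 66 cm.

66 cm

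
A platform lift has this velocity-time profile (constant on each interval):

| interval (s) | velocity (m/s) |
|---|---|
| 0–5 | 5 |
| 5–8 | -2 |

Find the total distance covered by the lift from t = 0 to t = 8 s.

Total distance travelled is ∫|v| dt — sum the magnitudes of each area piece.
0–5 s: |5| × 5 = 25 m
5–8 s: |-2| × 3 = 6 m
Total distance = 31 m

31 m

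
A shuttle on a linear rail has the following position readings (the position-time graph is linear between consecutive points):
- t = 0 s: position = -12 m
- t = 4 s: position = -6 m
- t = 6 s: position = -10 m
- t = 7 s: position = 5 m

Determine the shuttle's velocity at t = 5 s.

-2 m/s

Velocity is the slope of the x-t graph on 4–6 s: (-10 − -6)/(6 − 4) = -2 m/s.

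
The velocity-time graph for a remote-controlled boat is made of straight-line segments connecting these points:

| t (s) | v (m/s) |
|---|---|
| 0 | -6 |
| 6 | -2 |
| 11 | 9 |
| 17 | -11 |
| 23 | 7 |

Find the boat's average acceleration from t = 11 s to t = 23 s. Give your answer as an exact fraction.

-1/6 m/s²

Average acceleration = Δv/Δt = (7 − 9)/(23 − 11) = -1/6 m/s².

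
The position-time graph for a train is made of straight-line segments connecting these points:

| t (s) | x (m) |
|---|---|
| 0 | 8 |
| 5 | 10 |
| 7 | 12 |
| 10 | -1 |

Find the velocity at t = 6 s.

Velocity is the slope of the x-t graph on 5–7 s: (12 − 10)/(7 − 5) = 1 m/s.

1 m/s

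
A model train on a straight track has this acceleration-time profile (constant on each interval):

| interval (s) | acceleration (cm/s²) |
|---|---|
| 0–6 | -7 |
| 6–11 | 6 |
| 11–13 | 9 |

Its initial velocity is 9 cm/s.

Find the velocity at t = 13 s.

Δv equals the area under the a-t graph; then v = v₀ + Δv.
0–6 s: -7 × 6 = -42 cm/s
6–11 s: 6 × 5 = 30 cm/s
11–13 s: 9 × 2 = 18 cm/s
Δv = 6 cm/s, so v(13) = 9 + (6) = 15 cm/s.

15 cm/s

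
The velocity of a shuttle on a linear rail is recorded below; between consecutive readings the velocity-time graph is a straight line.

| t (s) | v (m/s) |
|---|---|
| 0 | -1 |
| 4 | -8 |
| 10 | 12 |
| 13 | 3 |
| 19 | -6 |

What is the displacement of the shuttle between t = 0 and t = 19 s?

7.5 m

Net displacement equals the area under the velocity-time graph (areas below the axis count negative).
0–4 s: ½(-1 + -8)(4) = -18 m
4–10 s: ½(-8 + 12)(6) = 12 m
10–13 s: ½(12 + 3)(3) = 22.5 m
13–19 s: ½(3 + -6)(6) = -9 m
Net displacement = 7.5 m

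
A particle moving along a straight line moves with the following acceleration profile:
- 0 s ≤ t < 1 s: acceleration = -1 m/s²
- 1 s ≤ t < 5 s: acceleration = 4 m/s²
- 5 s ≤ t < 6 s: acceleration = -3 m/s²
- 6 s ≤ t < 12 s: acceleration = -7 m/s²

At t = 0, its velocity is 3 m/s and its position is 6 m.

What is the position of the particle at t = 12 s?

29 m

On each constant-a segment, Δv = aΔt and Δx = v₀Δt + ½aΔt²; chain segment to segment.
0–1 s: v starts 3 m/s; Δx = 3·1 + ½·-1·1² = 2.5 m; v ends 2 m/s.
1–5 s: v starts 2 m/s; Δx = 2·4 + ½·4·4² = 40 m; v ends 18 m/s.
5–6 s: v starts 18 m/s; Δx = 18·1 + ½·-3·1² = 16.5 m; v ends 15 m/s.
6–12 s: v starts 15 m/s; Δx = 15·6 + ½·-7·6² = -36 m; v ends -27 m/s.
x(12) = 6 + Σ Δx = 29 m.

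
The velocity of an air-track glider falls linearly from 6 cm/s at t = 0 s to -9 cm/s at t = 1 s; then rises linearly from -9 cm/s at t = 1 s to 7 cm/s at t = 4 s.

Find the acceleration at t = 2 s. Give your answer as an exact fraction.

Acceleration is the slope of the v-t graph on 1–4 s: (7 − -9)/(4 − 1) = 16/3 cm/s².

16/3 cm/s²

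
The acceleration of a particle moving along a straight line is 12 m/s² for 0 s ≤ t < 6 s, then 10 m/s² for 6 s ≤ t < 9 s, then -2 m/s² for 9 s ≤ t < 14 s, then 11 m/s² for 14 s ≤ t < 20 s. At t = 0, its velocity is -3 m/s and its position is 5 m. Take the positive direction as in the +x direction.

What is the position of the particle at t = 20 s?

On each constant-a segment, Δv = aΔt and Δx = v₀Δt + ½aΔt²; chain segment to segment.
0–6 s: v starts -3 m/s; Δx = -3·6 + ½·12·6² = 198 m; v ends 69 m/s.
6–9 s: v starts 69 m/s; Δx = 69·3 + ½·10·3² = 252 m; v ends 99 m/s.
9–14 s: v starts 99 m/s; Δx = 99·5 + ½·-2·5² = 470 m; v ends 89 m/s.
14–20 s: v starts 89 m/s; Δx = 89·6 + ½·11·6² = 732 m; v ends 155 m/s.
x(20) = 5 + Σ Δx = 1657 m.

1657 m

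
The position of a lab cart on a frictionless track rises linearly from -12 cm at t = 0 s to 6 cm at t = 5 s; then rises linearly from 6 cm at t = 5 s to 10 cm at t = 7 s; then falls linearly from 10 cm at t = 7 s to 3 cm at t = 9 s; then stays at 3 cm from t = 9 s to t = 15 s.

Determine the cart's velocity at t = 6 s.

2 cm/s

Velocity is the slope of the x-t graph on 5–7 s: (10 − 6)/(7 − 5) = 2 cm/s.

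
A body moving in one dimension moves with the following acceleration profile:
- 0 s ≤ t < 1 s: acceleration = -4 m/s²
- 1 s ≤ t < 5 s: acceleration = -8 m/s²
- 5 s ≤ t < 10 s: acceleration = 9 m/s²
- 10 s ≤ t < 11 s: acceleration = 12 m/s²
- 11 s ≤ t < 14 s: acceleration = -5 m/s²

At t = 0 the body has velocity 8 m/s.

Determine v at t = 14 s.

Δv equals the area under the a-t graph; then v = v₀ + Δv.
0–1 s: -4 × 1 = -4 m/s
1–5 s: -8 × 4 = -32 m/s
5–10 s: 9 × 5 = 45 m/s
10–11 s: 12 × 1 = 12 m/s
11–14 s: -5 × 3 = -15 m/s
Δv = 6 m/s, so v(14) = 8 + (6) = 14 m/s.

14 m/s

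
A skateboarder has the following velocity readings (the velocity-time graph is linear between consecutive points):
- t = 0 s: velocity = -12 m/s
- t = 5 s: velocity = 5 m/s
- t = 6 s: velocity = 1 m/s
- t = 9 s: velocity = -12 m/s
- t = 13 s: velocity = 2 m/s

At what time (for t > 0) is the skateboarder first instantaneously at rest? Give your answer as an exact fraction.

t = 60/17 s

v changes sign on 0–5 s (from -12 to 5); the graph is linear there, so v = 0 at t = 0 + (12)·(5 − 0)/(5 − -12) = 60/17 s.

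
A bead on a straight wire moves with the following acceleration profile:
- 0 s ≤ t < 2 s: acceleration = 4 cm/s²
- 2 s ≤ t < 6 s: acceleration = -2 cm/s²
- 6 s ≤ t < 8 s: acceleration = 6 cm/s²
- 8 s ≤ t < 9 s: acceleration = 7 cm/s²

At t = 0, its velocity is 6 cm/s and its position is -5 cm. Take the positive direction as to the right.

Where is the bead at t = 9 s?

100.5 cm

On each constant-a segment, Δv = aΔt and Δx = v₀Δt + ½aΔt²; chain segment to segment.
0–2 s: v starts 6 cm/s; Δx = 6·2 + ½·4·2² = 20 cm; v ends 14 cm/s.
2–6 s: v starts 14 cm/s; Δx = 14·4 + ½·-2·4² = 40 cm; v ends 6 cm/s.
6–8 s: v starts 6 cm/s; Δx = 6·2 + ½·6·2² = 24 cm; v ends 18 cm/s.
8–9 s: v starts 18 cm/s; Δx = 18·1 + ½·7·1² = 21.5 cm; v ends 25 cm/s.
x(9) = -5 + Σ Δx = 100.5 cm.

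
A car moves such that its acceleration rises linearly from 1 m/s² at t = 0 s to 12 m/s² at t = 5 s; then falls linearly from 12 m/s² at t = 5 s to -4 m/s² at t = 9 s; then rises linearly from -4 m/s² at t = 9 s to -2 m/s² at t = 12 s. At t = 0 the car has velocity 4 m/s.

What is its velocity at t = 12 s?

Δv equals the area under the a-t graph; then v = v₀ + Δv.
0–5 s: ½(1 + 12)(5) = 32.5 m/s
5–9 s: ½(12 + -4)(4) = 16 m/s
9–12 s: ½(-4 + -2)(3) = -9 m/s
Δv = 39.5 m/s, so v(12) = 4 + (39.5) = 43.5 m/s.

43.5 m/s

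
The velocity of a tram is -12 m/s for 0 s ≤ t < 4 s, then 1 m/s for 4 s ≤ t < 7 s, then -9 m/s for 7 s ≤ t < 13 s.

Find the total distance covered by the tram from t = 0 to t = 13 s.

Total distance travelled is ∫|v| dt — sum the magnitudes of each area piece.
0–4 s: |-12| × 4 = 48 m
4–7 s: |1| × 3 = 3 m
7–13 s: |-9| × 6 = 54 m
Total distance = 105 m

105 m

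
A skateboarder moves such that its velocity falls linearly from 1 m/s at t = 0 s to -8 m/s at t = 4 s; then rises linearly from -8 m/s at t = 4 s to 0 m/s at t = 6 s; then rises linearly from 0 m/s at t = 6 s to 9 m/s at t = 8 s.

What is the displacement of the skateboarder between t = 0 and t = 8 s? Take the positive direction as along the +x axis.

Net displacement equals the area under the velocity-time graph (areas below the axis count negative).
0–4 s: ½(1 + -8)(4) = -14 m
4–6 s: ½(-8 + 0)(2) = -8 m
6–8 s: ½(0 + 9)(2) = 9 m
Net displacement = -13 m

-13 m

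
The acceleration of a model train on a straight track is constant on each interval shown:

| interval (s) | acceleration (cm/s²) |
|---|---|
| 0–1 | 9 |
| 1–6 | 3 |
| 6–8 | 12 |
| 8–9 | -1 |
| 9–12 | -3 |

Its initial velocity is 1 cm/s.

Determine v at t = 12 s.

39 cm/s

Δv equals the area under the a-t graph; then v = v₀ + Δv.
0–1 s: 9 × 1 = 9 cm/s
1–6 s: 3 × 5 = 15 cm/s
6–8 s: 12 × 2 = 24 cm/s
8–9 s: -1 × 1 = -1 cm/s
9–12 s: -3 × 3 = -9 cm/s
Δv = 38 cm/s, so v(12) = 1 + (38) = 39 cm/s.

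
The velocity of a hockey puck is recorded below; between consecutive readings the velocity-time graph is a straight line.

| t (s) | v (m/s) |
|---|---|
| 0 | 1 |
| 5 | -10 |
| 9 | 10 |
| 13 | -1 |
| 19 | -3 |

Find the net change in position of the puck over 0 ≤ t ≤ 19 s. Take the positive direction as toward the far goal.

-16.5 m

Displacement is the signed area under the v-t curve.
0–5 s: ½(1 + -10)(5) = -22.5 m
5–9 s: ½(-10 + 10)(4) = 0 m
9–13 s: ½(10 + -1)(4) = 18 m
13–19 s: ½(-1 + -3)(6) = -12 m
Net displacement = -16.5 m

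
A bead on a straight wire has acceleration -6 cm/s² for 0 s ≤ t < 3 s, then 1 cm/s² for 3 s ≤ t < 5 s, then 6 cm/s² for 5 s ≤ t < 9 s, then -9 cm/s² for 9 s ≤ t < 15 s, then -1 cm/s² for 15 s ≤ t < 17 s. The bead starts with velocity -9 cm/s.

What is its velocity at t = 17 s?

Δv equals the area under the a-t graph; then v = v₀ + Δv.
0–3 s: -6 × 3 = -18 cm/s
3–5 s: 1 × 2 = 2 cm/s
5–9 s: 6 × 4 = 24 cm/s
9–15 s: -9 × 6 = -54 cm/s
15–17 s: -1 × 2 = -2 cm/s
Δv = -48 cm/s, so v(17) = -9 + (-48) = -57 cm/s.

-57 cm/s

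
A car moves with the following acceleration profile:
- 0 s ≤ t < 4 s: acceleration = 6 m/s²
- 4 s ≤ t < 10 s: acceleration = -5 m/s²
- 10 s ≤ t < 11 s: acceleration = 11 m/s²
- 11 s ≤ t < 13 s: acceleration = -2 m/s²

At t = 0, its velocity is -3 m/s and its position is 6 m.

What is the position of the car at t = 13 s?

74.5 m

On each constant-a segment, Δv = aΔt and Δx = v₀Δt + ½aΔt²; chain segment to segment.
0–4 s: v starts -3 m/s; Δx = -3·4 + ½·6·4² = 36 m; v ends 21 m/s.
4–10 s: v starts 21 m/s; Δx = 21·6 + ½·-5·6² = 36 m; v ends -9 m/s.
10–11 s: v starts -9 m/s; Δx = -9·1 + ½·11·1² = -3.5 m; v ends 2 m/s.
11–13 s: v starts 2 m/s; Δx = 2·2 + ½·-2·2² = 0 m; v ends -2 m/s.
x(13) = 6 + Σ Δx = 74.5 m.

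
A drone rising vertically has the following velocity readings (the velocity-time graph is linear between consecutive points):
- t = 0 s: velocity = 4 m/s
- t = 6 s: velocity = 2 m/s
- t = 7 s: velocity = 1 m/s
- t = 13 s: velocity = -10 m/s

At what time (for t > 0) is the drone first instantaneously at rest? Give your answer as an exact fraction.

t = 83/11 s

v changes sign on 7–13 s (from 1 to -10); the graph is linear there, so v = 0 at t = 7 + (-1)·(13 − 7)/(-10 − 1) = 83/11 s.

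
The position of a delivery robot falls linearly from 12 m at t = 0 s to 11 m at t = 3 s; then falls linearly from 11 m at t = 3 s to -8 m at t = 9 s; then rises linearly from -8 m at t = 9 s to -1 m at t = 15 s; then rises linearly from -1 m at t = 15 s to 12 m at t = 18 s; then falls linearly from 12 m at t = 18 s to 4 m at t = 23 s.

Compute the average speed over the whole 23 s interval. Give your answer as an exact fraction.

48/23 m/s

Average speed = (total path length)/(elapsed time); on a piecewise-linear x-t graph the path length is Σ|Δx|.
0–3 s: |Δx| = |11 − 12| = 1 m
3–9 s: |Δx| = |-8 − 11| = 19 m
9–15 s: |Δx| = |-1 − -8| = 7 m
15–18 s: |Δx| = |12 − -1| = 13 m
18–23 s: |Δx| = |4 − 12| = 8 m
Total path = 48 m; average speed = 48/23 = 48/23 m/s.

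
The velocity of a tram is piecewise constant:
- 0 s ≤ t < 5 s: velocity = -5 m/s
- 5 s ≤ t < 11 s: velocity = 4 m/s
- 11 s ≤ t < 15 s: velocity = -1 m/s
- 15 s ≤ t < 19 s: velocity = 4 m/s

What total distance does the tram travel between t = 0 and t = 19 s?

Total distance travelled is ∫|v| dt — sum the magnitudes of each area piece.
0–5 s: |-5| × 5 = 25 m
5–11 s: |4| × 6 = 24 m
11–15 s: |-1| × 4 = 4 m
15–19 s: |4| × 4 = 16 m
Total distance = 69 m

69 m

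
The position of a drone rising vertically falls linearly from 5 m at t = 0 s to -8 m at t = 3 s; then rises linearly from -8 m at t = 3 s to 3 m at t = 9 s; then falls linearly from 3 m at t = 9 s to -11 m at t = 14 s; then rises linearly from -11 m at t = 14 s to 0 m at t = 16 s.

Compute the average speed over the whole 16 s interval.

3.0625 m/s

Average speed = (total path length)/(elapsed time); on a piecewise-linear x-t graph the path length is Σ|Δx|.
0–3 s: |Δx| = |-8 − 5| = 13 m
3–9 s: |Δx| = |3 − -8| = 11 m
9–14 s: |Δx| = |-11 − 3| = 14 m
14–16 s: |Δx| = |0 − -11| = 11 m
Total path = 49 m; average speed = 49/16 = 3.0625 m/s.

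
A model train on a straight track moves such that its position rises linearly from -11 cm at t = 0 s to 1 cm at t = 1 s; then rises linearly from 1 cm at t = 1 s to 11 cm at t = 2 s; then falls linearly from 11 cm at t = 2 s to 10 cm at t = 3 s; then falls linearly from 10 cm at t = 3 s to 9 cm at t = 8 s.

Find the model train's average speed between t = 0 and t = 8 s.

3 cm/s

Average speed = (total path length)/(elapsed time); on a piecewise-linear x-t graph the path length is Σ|Δx|.
0–1 s: |Δx| = |1 − -11| = 12 cm
1–2 s: |Δx| = |11 − 1| = 10 cm
2–3 s: |Δx| = |10 − 11| = 1 cm
3–8 s: |Δx| = |9 − 10| = 1 cm
Total path = 24 cm; average speed = 24/8 = 3 cm/s.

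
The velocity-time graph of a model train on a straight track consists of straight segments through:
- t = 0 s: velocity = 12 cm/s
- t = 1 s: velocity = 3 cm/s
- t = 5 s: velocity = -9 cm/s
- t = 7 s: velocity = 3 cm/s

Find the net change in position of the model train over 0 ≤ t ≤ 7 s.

Net displacement equals the area under the velocity-time graph (areas below the axis count negative).
0–1 s: ½(12 + 3)(1) = 7.5 cm
1–5 s: ½(3 + -9)(4) = -12 cm
5–7 s: ½(-9 + 3)(2) = -6 cm
Net displacement = -10.5 cm

-10.5 cm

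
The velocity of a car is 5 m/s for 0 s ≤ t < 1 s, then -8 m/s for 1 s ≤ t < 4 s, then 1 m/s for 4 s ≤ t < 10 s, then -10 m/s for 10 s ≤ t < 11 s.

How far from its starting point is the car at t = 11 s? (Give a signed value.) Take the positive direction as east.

-23 m

Displacement is the signed area under the v-t curve.
0–1 s: 5 × 1 = 5 m
1–4 s: -8 × 3 = -24 m
4–10 s: 1 × 6 = 6 m
10–11 s: -10 × 1 = -10 m
Net displacement = -23 m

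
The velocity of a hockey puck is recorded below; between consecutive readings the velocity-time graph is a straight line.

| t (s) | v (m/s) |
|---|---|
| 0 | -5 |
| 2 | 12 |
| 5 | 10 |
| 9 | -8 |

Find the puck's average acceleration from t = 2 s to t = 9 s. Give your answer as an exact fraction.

Average acceleration = Δv/Δt = (-8 − 12)/(9 − 2) = -20/7 m/s².

-20/7 m/s²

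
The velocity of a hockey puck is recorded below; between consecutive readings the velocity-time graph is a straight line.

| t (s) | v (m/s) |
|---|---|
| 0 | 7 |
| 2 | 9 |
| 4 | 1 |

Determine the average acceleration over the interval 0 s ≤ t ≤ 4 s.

-1.5 m/s²

Average acceleration = Δv/Δt = (1 − 7)/(4 − 0) = -1.5 m/s².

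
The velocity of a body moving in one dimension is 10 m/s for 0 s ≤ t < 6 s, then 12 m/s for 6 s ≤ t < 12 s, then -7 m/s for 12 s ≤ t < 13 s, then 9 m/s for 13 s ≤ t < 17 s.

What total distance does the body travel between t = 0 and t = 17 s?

175 m

Total distance travelled is ∫|v| dt — sum the magnitudes of each area piece.
0–6 s: |10| × 6 = 60 m
6–12 s: |12| × 6 = 72 m
12–13 s: |-7| × 1 = 7 m
13–17 s: |9| × 4 = 36 m
Total distance = 175 m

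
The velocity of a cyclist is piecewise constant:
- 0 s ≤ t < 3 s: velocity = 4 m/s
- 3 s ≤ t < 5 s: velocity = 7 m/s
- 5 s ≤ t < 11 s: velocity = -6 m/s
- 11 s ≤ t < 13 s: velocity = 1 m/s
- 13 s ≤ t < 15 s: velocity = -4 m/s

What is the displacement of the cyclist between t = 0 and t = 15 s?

-16 m

Displacement is the signed area under the v-t curve.
0–3 s: 4 × 3 = 12 m
3–5 s: 7 × 2 = 14 m
5–11 s: -6 × 6 = -36 m
11–13 s: 1 × 2 = 2 m
13–15 s: -4 × 2 = -8 m
Net displacement = -16 m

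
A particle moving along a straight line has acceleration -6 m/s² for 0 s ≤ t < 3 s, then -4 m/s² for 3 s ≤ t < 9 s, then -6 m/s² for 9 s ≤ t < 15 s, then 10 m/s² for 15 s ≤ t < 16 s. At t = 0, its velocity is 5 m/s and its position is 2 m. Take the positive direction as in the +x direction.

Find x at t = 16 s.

-558 m

On each constant-a segment, Δv = aΔt and Δx = v₀Δt + ½aΔt²; chain segment to segment.
0–3 s: v starts 5 m/s; Δx = 5·3 + ½·-6·3² = -12 m; v ends -13 m/s.
3–9 s: v starts -13 m/s; Δx = -13·6 + ½·-4·6² = -150 m; v ends -37 m/s.
9–15 s: v starts -37 m/s; Δx = -37·6 + ½·-6·6² = -330 m; v ends -73 m/s.
15–16 s: v starts -73 m/s; Δx = -73·1 + ½·10·1² = -68 m; v ends -63 m/s.
x(16) = 2 + Σ Δx = -558 m.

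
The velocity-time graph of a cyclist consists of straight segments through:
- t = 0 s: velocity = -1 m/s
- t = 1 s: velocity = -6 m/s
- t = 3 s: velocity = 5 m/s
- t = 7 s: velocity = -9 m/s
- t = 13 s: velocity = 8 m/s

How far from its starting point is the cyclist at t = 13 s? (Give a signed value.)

Net displacement equals the area under the velocity-time graph (areas below the axis count negative).
0–1 s: ½(-1 + -6)(1) = -3.5 m
1–3 s: ½(-6 + 5)(2) = -1 m
3–7 s: ½(5 + -9)(4) = -8 m
7–13 s: ½(-9 + 8)(6) = -3 m
Net displacement = -15.5 m

-15.5 m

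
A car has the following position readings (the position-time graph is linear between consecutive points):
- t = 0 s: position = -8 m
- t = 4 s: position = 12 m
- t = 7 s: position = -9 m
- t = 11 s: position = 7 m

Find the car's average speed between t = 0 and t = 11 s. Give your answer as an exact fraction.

Average speed = (total path length)/(elapsed time); on a piecewise-linear x-t graph the path length is Σ|Δx|.
0–4 s: |Δx| = |12 − -8| = 20 m
4–7 s: |Δx| = |-9 − 12| = 21 m
7–11 s: |Δx| = |7 − -9| = 16 m
Total path = 57 m; average speed = 57/11 = 57/11 m/s.

57/11 m/s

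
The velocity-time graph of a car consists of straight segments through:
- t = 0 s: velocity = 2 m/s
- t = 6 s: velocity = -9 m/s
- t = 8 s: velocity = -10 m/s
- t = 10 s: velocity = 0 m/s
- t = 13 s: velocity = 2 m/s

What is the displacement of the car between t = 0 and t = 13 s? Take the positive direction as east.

-47 m

Displacement is the signed area under the v-t curve.
0–6 s: ½(2 + -9)(6) = -21 m
6–8 s: ½(-9 + -10)(2) = -19 m
8–10 s: ½(-10 + 0)(2) = -10 m
10–13 s: ½(0 + 2)(3) = 3 m
Net displacement = -47 m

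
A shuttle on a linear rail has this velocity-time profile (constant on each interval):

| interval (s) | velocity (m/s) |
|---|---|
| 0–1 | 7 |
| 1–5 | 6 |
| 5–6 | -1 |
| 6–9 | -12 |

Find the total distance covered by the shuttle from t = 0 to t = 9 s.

Distance (not displacement) is the total path length: add the absolute areas under v-t.
0–1 s: |7| × 1 = 7 m
1–5 s: |6| × 4 = 24 m
5–6 s: |-1| × 1 = 1 m
6–9 s: |-12| × 3 = 36 m
Total distance = 68 m

68 m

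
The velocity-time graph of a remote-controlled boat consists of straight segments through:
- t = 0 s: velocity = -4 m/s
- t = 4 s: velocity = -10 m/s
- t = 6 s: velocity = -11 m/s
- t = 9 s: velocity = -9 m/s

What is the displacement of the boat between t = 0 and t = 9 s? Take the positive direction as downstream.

Displacement is the signed area under the v-t curve.
0–4 s: ½(-4 + -10)(4) = -28 m
4–6 s: ½(-10 + -11)(2) = -21 m
6–9 s: ½(-11 + -9)(3) = -30 m
Net displacement = -79 m

-79 m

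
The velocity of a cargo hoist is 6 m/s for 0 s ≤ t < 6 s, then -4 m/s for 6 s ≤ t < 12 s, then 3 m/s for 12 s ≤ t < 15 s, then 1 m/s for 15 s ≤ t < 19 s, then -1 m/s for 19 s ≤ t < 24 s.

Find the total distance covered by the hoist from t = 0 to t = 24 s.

Distance (not displacement) is the total path length: add the absolute areas under v-t.
0–6 s: |6| × 6 = 36 m
6–12 s: |-4| × 6 = 24 m
12–15 s: |3| × 3 = 9 m
15–19 s: |1| × 4 = 4 m
19–24 s: |-1| × 5 = 5 m
Total distance = 78 m

78 m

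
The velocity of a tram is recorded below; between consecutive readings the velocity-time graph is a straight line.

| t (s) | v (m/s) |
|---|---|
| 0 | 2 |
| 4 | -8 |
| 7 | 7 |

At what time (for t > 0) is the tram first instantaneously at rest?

t = 0.8 s

v changes sign on 0–4 s (from 2 to -8); the graph is linear there, so v = 0 at t = 0 + (-2)·(4 − 0)/(-8 − 2) = 0.8 s.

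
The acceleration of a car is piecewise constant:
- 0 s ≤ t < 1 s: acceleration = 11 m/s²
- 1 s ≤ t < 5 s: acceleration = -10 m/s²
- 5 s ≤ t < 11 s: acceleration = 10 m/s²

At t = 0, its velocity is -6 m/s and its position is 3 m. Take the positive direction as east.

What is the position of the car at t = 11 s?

-87.5 m

On each constant-a segment, Δv = aΔt and Δx = v₀Δt + ½aΔt²; chain segment to segment.
0–1 s: v starts -6 m/s; Δx = -6·1 + ½·11·1² = -0.5 m; v ends 5 m/s.
1–5 s: v starts 5 m/s; Δx = 5·4 + ½·-10·4² = -60 m; v ends -35 m/s.
5–11 s: v starts -35 m/s; Δx = -35·6 + ½·10·6² = -30 m; v ends 25 m/s.
x(11) = 3 + Σ Δx = -87.5 m.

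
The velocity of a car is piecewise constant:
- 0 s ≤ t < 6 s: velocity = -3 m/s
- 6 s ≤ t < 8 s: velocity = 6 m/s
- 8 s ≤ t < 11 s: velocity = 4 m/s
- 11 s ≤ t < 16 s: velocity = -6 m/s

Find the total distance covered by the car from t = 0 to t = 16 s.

Total distance travelled is ∫|v| dt — sum the magnitudes of each area piece.
0–6 s: |-3| × 6 = 18 m
6–8 s: |6| × 2 = 12 m
8–11 s: |4| × 3 = 12 m
11–16 s: |-6| × 5 = 30 m
Total distance = 72 m

72 m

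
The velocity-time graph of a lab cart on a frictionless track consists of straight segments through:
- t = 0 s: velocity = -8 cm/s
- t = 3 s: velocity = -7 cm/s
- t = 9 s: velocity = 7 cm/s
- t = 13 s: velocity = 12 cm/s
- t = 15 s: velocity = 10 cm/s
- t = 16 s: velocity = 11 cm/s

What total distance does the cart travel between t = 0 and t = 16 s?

114 cm

Total distance travelled is ∫|v| dt — sum the magnitudes of each area piece.
0–3 s: |½(-8 + -7)(3)| = 22.5 cm
3–9 s: v = 0 at t = 6 s; triangle areas 10.5 + 10.5 = 21 cm
9–13 s: |½(7 + 12)(4)| = 38 cm
13–15 s: |½(12 + 10)(2)| = 22 cm
15–16 s: |½(10 + 11)(1)| = 10.5 cm
Total distance = 114 cm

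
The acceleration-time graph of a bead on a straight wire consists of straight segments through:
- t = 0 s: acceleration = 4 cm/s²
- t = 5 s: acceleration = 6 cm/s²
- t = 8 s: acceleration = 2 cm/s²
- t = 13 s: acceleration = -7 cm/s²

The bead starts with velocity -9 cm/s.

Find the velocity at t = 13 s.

Δv equals the area under the a-t graph; then v = v₀ + Δv.
0–5 s: ½(4 + 6)(5) = 25 cm/s
5–8 s: ½(6 + 2)(3) = 12 cm/s
8–13 s: ½(2 + -7)(5) = -12.5 cm/s
Δv = 24.5 cm/s, so v(13) = -9 + (24.5) = 15.5 cm/s.

15.5 cm/s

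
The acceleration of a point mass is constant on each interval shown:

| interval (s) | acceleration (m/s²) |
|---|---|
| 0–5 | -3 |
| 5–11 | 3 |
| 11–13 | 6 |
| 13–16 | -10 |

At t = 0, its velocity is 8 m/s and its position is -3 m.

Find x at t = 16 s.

69.5 m

On each constant-a segment, Δv = aΔt and Δx = v₀Δt + ½aΔt²; chain segment to segment.
0–5 s: v starts 8 m/s; Δx = 8·5 + ½·-3·5² = 2.5 m; v ends -7 m/s.
5–11 s: v starts -7 m/s; Δx = -7·6 + ½·3·6² = 12 m; v ends 11 m/s.
11–13 s: v starts 11 m/s; Δx = 11·2 + ½·6·2² = 34 m; v ends 23 m/s.
13–16 s: v starts 23 m/s; Δx = 23·3 + ½·-10·3² = 24 m; v ends -7 m/s.
x(16) = -3 + Σ Δx = 69.5 m.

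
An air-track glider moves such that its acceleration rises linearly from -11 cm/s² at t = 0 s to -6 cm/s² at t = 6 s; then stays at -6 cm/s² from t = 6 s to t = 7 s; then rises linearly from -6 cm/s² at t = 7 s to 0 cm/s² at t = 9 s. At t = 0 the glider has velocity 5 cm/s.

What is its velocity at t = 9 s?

Δv equals the area under the a-t graph; then v = v₀ + Δv.
0–6 s: ½(-11 + -6)(6) = -51 cm/s
6–7 s: -6 × 1 = -6 cm/s
7–9 s: ½(-6 + 0)(2) = -6 cm/s
Δv = -63 cm/s, so v(9) = 5 + (-63) = -58 cm/s.

-58 cm/s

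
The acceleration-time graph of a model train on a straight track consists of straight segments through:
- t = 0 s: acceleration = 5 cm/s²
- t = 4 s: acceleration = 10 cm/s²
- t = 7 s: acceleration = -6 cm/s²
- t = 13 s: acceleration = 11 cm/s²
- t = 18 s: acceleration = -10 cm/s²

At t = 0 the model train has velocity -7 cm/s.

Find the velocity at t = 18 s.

46.5 cm/s

Δv equals the area under the a-t graph; then v = v₀ + Δv.
0–4 s: ½(5 + 10)(4) = 30 cm/s
4–7 s: ½(10 + -6)(3) = 6 cm/s
7–13 s: ½(-6 + 11)(6) = 15 cm/s
13–18 s: ½(11 + -10)(5) = 2.5 cm/s
Δv = 53.5 cm/s, so v(18) = -7 + (53.5) = 46.5 cm/s.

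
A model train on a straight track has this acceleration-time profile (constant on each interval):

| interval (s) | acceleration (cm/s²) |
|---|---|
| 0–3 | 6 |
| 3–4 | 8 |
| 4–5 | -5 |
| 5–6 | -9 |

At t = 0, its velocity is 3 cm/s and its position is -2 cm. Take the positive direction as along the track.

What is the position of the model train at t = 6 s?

105 cm

On each constant-a segment, Δv = aΔt and Δx = v₀Δt + ½aΔt²; chain segment to segment.
0–3 s: v starts 3 cm/s; Δx = 3·3 + ½·6·3² = 36 cm; v ends 21 cm/s.
3–4 s: v starts 21 cm/s; Δx = 21·1 + ½·8·1² = 25 cm; v ends 29 cm/s.
4–5 s: v starts 29 cm/s; Δx = 29·1 + ½·-5·1² = 26.5 cm; v ends 24 cm/s.
5–6 s: v starts 24 cm/s; Δx = 24·1 + ½·-9·1² = 19.5 cm; v ends 15 cm/s.
x(6) = -2 + Σ Δx = 105 cm.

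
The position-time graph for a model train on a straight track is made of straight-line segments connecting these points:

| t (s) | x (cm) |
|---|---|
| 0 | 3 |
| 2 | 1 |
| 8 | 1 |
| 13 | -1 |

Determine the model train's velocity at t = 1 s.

Velocity is the slope of the x-t graph on 0–2 s: (1 − 3)/(2 − 0) = -1 cm/s.

-1 cm/s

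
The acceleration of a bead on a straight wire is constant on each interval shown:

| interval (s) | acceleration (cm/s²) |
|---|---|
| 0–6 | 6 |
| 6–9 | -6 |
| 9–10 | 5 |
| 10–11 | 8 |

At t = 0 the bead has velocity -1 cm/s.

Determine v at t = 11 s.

Δv equals the area under the a-t graph; then v = v₀ + Δv.
0–6 s: 6 × 6 = 36 cm/s
6–9 s: -6 × 3 = -18 cm/s
9–10 s: 5 × 1 = 5 cm/s
10–11 s: 8 × 1 = 8 cm/s
Δv = 31 cm/s, so v(11) = -1 + (31) = 30 cm/s.

30 cm/s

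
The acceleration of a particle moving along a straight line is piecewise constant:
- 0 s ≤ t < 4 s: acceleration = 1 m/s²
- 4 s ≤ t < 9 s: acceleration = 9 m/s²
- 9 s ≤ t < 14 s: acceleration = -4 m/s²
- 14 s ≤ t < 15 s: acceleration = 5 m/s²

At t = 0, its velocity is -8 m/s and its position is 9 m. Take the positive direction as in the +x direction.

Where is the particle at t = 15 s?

On each constant-a segment, Δv = aΔt and Δx = v₀Δt + ½aΔt²; chain segment to segment.
0–4 s: v starts -8 m/s; Δx = -8·4 + ½·1·4² = -24 m; v ends -4 m/s.
4–9 s: v starts -4 m/s; Δx = -4·5 + ½·9·5² = 92.5 m; v ends 41 m/s.
9–14 s: v starts 41 m/s; Δx = 41·5 + ½·-4·5² = 155 m; v ends 21 m/s.
14–15 s: v starts 21 m/s; Δx = 21·1 + ½·5·1² = 23.5 m; v ends 26 m/s.
x(15) = 9 + Σ Δx = 256 m.

256 m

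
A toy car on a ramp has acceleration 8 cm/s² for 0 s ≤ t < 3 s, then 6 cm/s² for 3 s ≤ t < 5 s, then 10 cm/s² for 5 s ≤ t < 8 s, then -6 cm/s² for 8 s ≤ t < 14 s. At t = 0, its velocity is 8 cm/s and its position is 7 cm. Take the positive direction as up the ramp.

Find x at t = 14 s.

On each constant-a segment, Δv = aΔt and Δx = v₀Δt + ½aΔt²; chain segment to segment.
0–3 s: v starts 8 cm/s; Δx = 8·3 + ½·8·3² = 60 cm; v ends 32 cm/s.
3–5 s: v starts 32 cm/s; Δx = 32·2 + ½·6·2² = 76 cm; v ends 44 cm/s.
5–8 s: v starts 44 cm/s; Δx = 44·3 + ½·10·3² = 177 cm; v ends 74 cm/s.
8–14 s: v starts 74 cm/s; Δx = 74·6 + ½·-6·6² = 336 cm; v ends 38 cm/s.
x(14) = 7 + Σ Δx = 656 cm.

656 cm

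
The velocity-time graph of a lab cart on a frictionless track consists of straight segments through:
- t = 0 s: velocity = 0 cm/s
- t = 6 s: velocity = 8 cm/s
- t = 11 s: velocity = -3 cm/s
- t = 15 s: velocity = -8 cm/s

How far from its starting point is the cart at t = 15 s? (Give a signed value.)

14.5 cm

Net displacement equals the area under the velocity-time graph (areas below the axis count negative).
0–6 s: ½(0 + 8)(6) = 24 cm
6–11 s: ½(8 + -3)(5) = 12.5 cm
11–15 s: ½(-3 + -8)(4) = -22 cm
Net displacement = 14.5 cm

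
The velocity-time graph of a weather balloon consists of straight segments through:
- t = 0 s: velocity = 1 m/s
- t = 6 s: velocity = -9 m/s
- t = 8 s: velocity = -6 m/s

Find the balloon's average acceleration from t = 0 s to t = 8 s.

-0.875 m/s²

Average acceleration = Δv/Δt = (-6 − 1)/(8 − 0) = -0.875 m/s².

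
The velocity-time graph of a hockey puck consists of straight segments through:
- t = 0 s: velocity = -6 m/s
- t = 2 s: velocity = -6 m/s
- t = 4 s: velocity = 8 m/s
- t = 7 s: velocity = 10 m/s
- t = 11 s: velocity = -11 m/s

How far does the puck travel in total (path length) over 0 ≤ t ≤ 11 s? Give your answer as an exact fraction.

1411/21 m

Total distance travelled is ∫|v| dt — sum the magnitudes of each area piece.
0–2 s: |-6| × 2 = 12 m
2–4 s: v = 0 at t = 20/7 s; triangle areas 18/7 + 32/7 = 50/7 m
4–7 s: |½(8 + 10)(3)| = 27 m
7–11 s: v = 0 at t = 187/21 s; triangle areas 200/21 + 242/21 = 442/21 m
Total distance = 1411/21 m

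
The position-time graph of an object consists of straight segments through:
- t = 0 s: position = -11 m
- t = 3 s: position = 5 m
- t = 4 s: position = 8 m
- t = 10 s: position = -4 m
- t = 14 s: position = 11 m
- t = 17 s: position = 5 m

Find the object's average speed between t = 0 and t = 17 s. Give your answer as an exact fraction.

52/17 m/s

Average speed = (total path length)/(elapsed time); on a piecewise-linear x-t graph the path length is Σ|Δx|.
0–3 s: |Δx| = |5 − -11| = 16 m
3–4 s: |Δx| = |8 − 5| = 3 m
4–10 s: |Δx| = |-4 − 8| = 12 m
10–14 s: |Δx| = |11 − -4| = 15 m
14–17 s: |Δx| = |5 − 11| = 6 m
Total path = 52 m; average speed = 52/17 = 52/17 m/s.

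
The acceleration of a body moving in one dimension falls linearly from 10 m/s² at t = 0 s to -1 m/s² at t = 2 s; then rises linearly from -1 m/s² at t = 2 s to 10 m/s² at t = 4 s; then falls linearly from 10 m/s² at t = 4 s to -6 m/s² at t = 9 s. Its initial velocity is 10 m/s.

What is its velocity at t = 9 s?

38 m/s

Δv equals the area under the a-t graph; then v = v₀ + Δv.
0–2 s: ½(10 + -1)(2) = 9 m/s
2–4 s: ½(-1 + 10)(2) = 9 m/s
4–9 s: ½(10 + -6)(5) = 10 m/s
Δv = 28 m/s, so v(9) = 10 + (28) = 38 m/s.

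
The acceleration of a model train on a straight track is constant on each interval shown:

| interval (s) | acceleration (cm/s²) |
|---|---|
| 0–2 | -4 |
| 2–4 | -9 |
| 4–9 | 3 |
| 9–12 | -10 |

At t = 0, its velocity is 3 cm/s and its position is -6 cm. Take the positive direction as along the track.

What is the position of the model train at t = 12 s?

-182.5 cm

On each constant-a segment, Δv = aΔt and Δx = v₀Δt + ½aΔt²; chain segment to segment.
0–2 s: v starts 3 cm/s; Δx = 3·2 + ½·-4·2² = -2 cm; v ends -5 cm/s.
2–4 s: v starts -5 cm/s; Δx = -5·2 + ½·-9·2² = -28 cm; v ends -23 cm/s.
4–9 s: v starts -23 cm/s; Δx = -23·5 + ½·3·5² = -77.5 cm; v ends -8 cm/s.
9–12 s: v starts -8 cm/s; Δx = -8·3 + ½·-10·3² = -69 cm; v ends -38 cm/s.
x(12) = -6 + Σ Δx = -182.5 cm.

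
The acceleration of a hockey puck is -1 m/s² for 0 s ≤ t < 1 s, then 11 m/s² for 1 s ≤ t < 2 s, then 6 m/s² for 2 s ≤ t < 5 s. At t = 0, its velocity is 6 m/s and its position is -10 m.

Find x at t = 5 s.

On each constant-a segment, Δv = aΔt and Δx = v₀Δt + ½aΔt²; chain segment to segment.
0–1 s: v starts 6 m/s; Δx = 6·1 + ½·-1·1² = 5.5 m; v ends 5 m/s.
1–2 s: v starts 5 m/s; Δx = 5·1 + ½·11·1² = 10.5 m; v ends 16 m/s.
2–5 s: v starts 16 m/s; Δx = 16·3 + ½·6·3² = 75 m; v ends 34 m/s.
x(5) = -10 + Σ Δx = 81 m.

81 m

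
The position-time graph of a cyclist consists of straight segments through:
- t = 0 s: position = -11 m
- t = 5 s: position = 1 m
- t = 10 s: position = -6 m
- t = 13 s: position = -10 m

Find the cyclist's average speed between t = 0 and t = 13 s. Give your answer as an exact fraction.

23/13 m/s

Average speed = (total path length)/(elapsed time); on a piecewise-linear x-t graph the path length is Σ|Δx|.
0–5 s: |Δx| = |1 − -11| = 12 m
5–10 s: |Δx| = |-6 − 1| = 7 m
10–13 s: |Δx| = |-10 − -6| = 4 m
Total path = 23 m; average speed = 23/13 = 23/13 m/s.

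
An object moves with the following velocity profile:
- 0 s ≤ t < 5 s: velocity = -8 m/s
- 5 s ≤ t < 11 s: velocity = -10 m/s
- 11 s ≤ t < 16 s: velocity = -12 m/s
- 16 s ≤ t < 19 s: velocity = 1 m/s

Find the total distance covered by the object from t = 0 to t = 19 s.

163 m

Total distance travelled is ∫|v| dt — sum the magnitudes of each area piece.
0–5 s: |-8| × 5 = 40 m
5–11 s: |-10| × 6 = 60 m
11–16 s: |-12| × 5 = 60 m
16–19 s: |1| × 3 = 3 m
Total distance = 163 m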